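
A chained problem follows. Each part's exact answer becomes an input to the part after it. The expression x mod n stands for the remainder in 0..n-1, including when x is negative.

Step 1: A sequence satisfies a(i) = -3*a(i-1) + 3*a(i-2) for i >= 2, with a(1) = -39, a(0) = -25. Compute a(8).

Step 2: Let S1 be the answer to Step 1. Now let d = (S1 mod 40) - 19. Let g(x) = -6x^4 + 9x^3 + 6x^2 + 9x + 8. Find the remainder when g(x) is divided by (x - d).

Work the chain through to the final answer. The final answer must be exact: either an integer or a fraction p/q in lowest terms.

-45514

Step 1: a(2) = -3*(-39) + 3*(-25) = 42; iterating: a(2)=42, a(3)=-243, a(4)=855, a(5)=-3294, a(6)=12447, a(7)=-47223, a(8)=179010; answer 179010
Step 2: S1 = 179010; d = -9; remainder = value at the root: -6*(-9)^4 + 9*(-9)^3 + 6*(-9)^2 + 9*(-9)^1 + 8 = (-39366) + (-6561) + (486) + (-81) + (8) = -45514; answer -45514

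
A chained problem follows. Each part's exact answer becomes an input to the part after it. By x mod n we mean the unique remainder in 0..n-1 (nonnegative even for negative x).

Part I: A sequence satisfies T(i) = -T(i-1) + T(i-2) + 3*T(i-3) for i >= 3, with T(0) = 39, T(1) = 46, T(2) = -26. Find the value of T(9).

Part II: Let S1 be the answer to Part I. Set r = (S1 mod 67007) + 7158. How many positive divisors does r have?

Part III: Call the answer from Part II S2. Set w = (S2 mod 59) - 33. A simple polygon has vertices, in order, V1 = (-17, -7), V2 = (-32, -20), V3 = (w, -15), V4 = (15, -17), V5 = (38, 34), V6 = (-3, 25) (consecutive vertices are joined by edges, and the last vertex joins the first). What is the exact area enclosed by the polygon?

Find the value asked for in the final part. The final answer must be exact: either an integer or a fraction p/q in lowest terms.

Part I: T(3) = -1*(-26) + 1*(46) + 3*(39) = 189; iterating: T(3)=189, T(4)=-77, T(5)=188, T(6)=302, T(7)=-345, T(8)=1211, T(9)=-650; answer -650
Part II: S1 = -650; r = 73515; 73515 = 3 * 5 * 13^2 * 29; number of divisors = (1+1) * (1+1) * (2+1) * (1+1) = 24; answer 24
Part III: S2 = 24; w = -9; cross terms: (-17*-20 - -32*-7)=116, (-32*-15 - -9*-20)=300, (-9*-17 - 15*-15)=378, (15*34 - 38*-17)=1156, (38*25 - -3*34)=1052, (-3*-7 - -17*25)=446; twice the area = |3448| = 3448; area = 1724; answer 1724

1724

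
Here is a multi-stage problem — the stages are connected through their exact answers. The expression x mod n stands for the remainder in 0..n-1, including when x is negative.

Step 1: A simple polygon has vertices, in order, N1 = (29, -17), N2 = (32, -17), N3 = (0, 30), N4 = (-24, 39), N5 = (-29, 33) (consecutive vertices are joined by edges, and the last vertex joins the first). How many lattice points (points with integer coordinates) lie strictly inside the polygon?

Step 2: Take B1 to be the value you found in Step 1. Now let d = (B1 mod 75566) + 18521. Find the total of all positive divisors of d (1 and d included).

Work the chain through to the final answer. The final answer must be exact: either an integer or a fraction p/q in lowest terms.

69120

Step 1: cross terms: (29*-17 - 32*-17)=51, (32*30 - 0*-17)=960, (0*39 - -24*30)=720, (-24*33 - -29*39)=339, (-29*-17 - 29*33)=-464; twice the area = |1606| = 1606; area = 803; boundary points = 3 + 1 + 3 + 1 + 2 = 10; strictly interior points = area - boundary/2 + 1 = 799; answer 799
Step 2: B1 = 799; d = 19320; 19320 = 2^3 * 3 * 5 * 7 * 23; sigma = (1 + 2 + 4 + 8) * (1 + 3) * (1 + 5) * (1 + 7) * (1 + 23) = 15 * 4 * 6 * 8 * 24 = 69120; answer 69120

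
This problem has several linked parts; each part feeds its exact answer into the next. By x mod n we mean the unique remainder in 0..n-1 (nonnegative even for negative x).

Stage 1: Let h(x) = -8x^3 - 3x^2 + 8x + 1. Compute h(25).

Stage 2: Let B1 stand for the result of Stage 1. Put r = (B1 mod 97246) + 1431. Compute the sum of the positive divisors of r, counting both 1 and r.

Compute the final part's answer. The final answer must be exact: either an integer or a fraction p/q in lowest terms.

94752

Stage 1: -8*(25)^3 - 3*(25)^2 + 8*(25)^1 + 1 = (-125000) + (-1875) + (200) + (1) = -126674; answer -126674
Stage 2: B1 = -126674; r = 69249; 69249 = 3 * 41 * 563; sigma = (1 + 3) * (1 + 41) * (1 + 563) = 4 * 42 * 564 = 94752; answer 94752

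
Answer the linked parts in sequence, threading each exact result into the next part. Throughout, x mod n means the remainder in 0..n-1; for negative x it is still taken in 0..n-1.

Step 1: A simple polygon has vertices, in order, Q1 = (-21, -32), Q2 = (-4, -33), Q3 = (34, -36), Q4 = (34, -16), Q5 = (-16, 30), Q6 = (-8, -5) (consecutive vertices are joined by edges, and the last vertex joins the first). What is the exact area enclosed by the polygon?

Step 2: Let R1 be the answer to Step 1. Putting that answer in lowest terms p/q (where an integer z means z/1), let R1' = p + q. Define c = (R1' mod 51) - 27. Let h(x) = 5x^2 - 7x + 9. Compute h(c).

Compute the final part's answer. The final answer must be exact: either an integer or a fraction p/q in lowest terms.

537

Step 1: cross terms: (-21*-33 - -4*-32)=565, (-4*-36 - 34*-33)=1266, (34*-16 - 34*-36)=680, (34*30 - -16*-16)=764, (-16*-5 - -8*30)=320, (-8*-32 - -21*-5)=151; twice the area = |3746| = 3746; area = 1873; answer 1873
Step 2: R1 = 1873; threaded value p + q = 1874; c = 11; 5*(11)^2 - 7*(11)^1 + 9 = (605) + (-77) + (9) = 537; answer 537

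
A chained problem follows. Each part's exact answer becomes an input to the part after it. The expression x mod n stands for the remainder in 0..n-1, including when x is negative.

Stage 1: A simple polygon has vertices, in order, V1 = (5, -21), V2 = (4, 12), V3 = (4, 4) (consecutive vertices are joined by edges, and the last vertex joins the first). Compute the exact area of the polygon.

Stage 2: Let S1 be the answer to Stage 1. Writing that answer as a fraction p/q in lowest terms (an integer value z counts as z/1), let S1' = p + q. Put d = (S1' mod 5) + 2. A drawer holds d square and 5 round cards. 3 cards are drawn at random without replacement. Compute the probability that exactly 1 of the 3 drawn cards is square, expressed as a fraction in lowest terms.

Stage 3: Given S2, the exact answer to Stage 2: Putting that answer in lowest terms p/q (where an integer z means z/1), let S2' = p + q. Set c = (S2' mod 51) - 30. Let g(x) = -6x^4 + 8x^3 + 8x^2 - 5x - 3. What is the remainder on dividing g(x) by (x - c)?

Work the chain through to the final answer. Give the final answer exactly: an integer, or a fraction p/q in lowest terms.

Stage 1: cross terms: (5*12 - 4*-21)=144, (4*4 - 4*12)=-32, (4*-21 - 5*4)=-104; twice the area = |8| = 8; area = 4; answer 4
Stage 2: S1 = 4; threaded value p + q = 5; d = 2; total draws C(7,3) = 35; favorable C(2,1)*C(5,2) = 20; P = 4/7; answer 4/7
Stage 3: S2 = 4/7; threaded value p + q = 11; c = -19; remainder = value at the root: -6*(-19)^4 + 8*(-19)^3 + 8*(-19)^2 - 5*(-19)^1 - 3 = (-781926) + (-54872) + (2888) + (95) + (-3) = -833818; answer -833818

-833818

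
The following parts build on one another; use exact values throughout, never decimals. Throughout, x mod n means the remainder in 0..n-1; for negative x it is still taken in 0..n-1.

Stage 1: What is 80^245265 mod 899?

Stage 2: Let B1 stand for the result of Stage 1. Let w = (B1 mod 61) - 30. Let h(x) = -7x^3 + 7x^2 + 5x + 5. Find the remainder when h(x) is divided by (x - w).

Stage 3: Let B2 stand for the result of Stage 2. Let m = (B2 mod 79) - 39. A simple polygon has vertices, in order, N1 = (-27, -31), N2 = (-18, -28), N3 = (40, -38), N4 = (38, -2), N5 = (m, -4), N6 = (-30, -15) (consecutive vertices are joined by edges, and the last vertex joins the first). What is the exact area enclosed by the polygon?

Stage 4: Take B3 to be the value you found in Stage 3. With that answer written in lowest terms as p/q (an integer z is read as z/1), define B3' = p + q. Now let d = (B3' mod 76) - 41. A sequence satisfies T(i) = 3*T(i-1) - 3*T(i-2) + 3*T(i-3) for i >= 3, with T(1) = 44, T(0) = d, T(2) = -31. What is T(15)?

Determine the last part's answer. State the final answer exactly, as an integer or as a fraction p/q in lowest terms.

-3247938

Stage 1: squarings mod 899: 80^1=80, 80^2=107, 80^4=661, 80^8=7, 80^16=49, 80^32=603, 80^64=413, 80^128=658, 80^256=545, 80^512=355, 80^1024=165, 80^2048=255, 80^4096=297, 80^8192=107, 80^16384=661, 80^32768=7, 80^65536=49, 80^131072=603; 80^245265 = 80^1 * 80^16 * 80^512 * 80^1024 * 80^2048 * 80^4096 * 80^8192 * 80^32768 * 80^65536 * 80^131072 = 497 (mod 899); answer 497
Stage 2: B1 = 497; w = -21; remainder = value at the root: -7*(-21)^3 + 7*(-21)^2 + 5*(-21)^1 + 5 = (64827) + (3087) + (-105) + (5) = 67814; answer 67814
Stage 3: B2 = 67814; m = -7; cross terms: (-27*-28 - -18*-31)=198, (-18*-38 - 40*-28)=1804, (40*-2 - 38*-38)=1364, (38*-4 - -7*-2)=-166, (-7*-15 - -30*-4)=-15, (-30*-31 - -27*-15)=525; twice the area = |3710| = 3710; area = 1855; answer 1855
Stage 4: B3 = 1855; threaded value p + q = 1856; d = -9; T(3) = 3*(-31) - 3*(44) + 3*(-9) = -252; iterating: T(3)=-252, T(4)=-531, T(5)=-930, T(6)=-1953, T(7)=-4662, T(8)=-10917, T(9)=-24624, T(10)=-55107, T(11)=-124200, T(12)=-281151, T(13)=-636174, T(14)=-1437669, T(15)=-3247938; answer -3247938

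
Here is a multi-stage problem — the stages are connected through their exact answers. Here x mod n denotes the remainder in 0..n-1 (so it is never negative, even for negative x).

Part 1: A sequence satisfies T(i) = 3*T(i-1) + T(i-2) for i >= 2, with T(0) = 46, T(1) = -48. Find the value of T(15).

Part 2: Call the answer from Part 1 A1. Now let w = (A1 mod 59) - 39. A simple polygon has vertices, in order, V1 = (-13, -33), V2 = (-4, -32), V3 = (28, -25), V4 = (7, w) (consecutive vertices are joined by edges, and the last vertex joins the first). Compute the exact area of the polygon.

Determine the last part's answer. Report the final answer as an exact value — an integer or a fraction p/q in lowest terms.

776

Part 1: T(2) = 3*(-48) + 1*(46) = -98; iterating: T(2)=-98, T(3)=-342, T(4)=-1124, T(5)=-3714, T(6)=-12266, T(7)=-40512, T(8)=-133802, T(9)=-441918, T(10)=-1459556, T(11)=-4820586, T(12)=-15921314, T(13)=-52584528, T(14)=-173674898, T(15)=-573609222; answer -573609222
Part 2: A1 = -573609222; w = 8; cross terms: (-13*-32 - -4*-33)=284, (-4*-25 - 28*-32)=996, (28*8 - 7*-25)=399, (7*-33 - -13*8)=-127; twice the area = |1552| = 1552; area = 776; answer 776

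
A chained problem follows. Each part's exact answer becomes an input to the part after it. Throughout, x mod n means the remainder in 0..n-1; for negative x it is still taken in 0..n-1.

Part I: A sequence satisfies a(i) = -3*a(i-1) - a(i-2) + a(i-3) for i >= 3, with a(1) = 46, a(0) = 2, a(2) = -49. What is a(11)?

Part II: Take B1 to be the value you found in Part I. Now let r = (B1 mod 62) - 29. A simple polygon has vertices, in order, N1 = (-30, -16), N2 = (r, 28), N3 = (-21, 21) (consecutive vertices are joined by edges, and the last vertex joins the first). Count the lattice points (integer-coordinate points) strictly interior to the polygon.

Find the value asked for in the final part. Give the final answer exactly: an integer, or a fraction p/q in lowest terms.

466

Part I: a(3) = -3*(-49) - 1*(46) + 1*(2) = 103; iterating: a(3)=103, a(4)=-214, a(5)=490, a(6)=-1153, a(7)=2755, a(8)=-6622, a(9)=15958, a(10)=-38497, a(11)=92911; answer 92911
Part II: B1 = 92911; r = 6; cross terms: (-30*28 - 6*-16)=-744, (6*21 - -21*28)=714, (-21*-16 - -30*21)=966; twice the area = |936| = 936; area = 468; boundary points = 4 + 1 + 1 = 6; strictly interior points = area - boundary/2 + 1 = 466; answer 466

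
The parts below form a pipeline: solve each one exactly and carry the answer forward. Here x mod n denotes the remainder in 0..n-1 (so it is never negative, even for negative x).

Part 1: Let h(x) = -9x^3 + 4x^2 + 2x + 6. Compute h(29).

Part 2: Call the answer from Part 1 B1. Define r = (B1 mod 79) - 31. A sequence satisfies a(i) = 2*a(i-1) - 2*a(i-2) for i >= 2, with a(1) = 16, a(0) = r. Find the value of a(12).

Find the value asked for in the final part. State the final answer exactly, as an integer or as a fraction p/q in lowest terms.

Part 1: -9*(29)^3 + 4*(29)^2 + 2*(29)^1 + 6 = (-219501) + (3364) + (58) + (6) = -216073; answer -216073
Part 2: B1 = -216073; r = 40; a(2) = 2*(16) - 2*(40) = -48; iterating: a(2)=-48, a(3)=-128, a(4)=-160, a(5)=-64, a(6)=192, a(7)=512, a(8)=640, a(9)=256, a(10)=-768, a(11)=-2048, a(12)=-2560; answer -2560

-2560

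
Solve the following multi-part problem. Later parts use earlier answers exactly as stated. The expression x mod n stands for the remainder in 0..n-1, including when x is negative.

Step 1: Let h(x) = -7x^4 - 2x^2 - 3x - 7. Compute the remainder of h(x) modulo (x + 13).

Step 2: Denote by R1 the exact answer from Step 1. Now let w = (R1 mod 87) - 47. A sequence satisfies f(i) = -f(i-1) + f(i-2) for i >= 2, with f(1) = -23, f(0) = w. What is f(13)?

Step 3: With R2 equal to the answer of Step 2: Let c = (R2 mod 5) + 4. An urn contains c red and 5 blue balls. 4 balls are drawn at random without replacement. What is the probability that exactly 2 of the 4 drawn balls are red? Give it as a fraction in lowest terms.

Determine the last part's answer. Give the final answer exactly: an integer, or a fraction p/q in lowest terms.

10/21

Step 1: remainder = value at the root: -7*(-13)^4 - 2*(-13)^2 - 3*(-13)^1 - 7 = (-199927) + (-338) + (39) + (-7) = -200233; answer -200233
Step 2: R1 = -200233; w = -6; f(2) = -1*(-23) + 1*(-6) = 17; iterating: f(2)=17, f(3)=-40, f(4)=57, f(5)=-97, f(6)=154, f(7)=-251, f(8)=405, f(9)=-656, f(10)=1061, f(11)=-1717, f(12)=2778, f(13)=-4495; answer -4495
Step 3: R2 = -4495; c = 4; total draws C(9,4) = 126; favorable C(4,2)*C(5,2) = 60; P = 10/21; answer 10/21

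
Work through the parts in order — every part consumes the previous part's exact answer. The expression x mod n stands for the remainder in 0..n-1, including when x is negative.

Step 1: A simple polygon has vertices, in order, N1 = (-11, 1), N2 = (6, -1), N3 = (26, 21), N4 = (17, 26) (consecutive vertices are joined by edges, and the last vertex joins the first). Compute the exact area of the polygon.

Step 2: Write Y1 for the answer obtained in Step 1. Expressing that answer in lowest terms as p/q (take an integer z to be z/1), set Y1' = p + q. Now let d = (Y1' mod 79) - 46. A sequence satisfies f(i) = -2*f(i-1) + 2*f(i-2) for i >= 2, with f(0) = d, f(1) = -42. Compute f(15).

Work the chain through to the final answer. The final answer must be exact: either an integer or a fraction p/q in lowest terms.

Step 1: cross terms: (-11*-1 - 6*1)=5, (6*21 - 26*-1)=152, (26*26 - 17*21)=319, (17*1 - -11*26)=303; twice the area = |779| = 779; area = 779/2; answer 779/2
Step 2: Y1 = 779/2; threaded value p + q = 781; d = 24; f(2) = -2*(-42) + 2*(24) = 132; iterating: f(2)=132, f(3)=-348, f(4)=960, f(5)=-2616, f(6)=7152, f(7)=-19536, f(8)=53376, f(9)=-145824, f(10)=398400, f(11)=-1088448, f(12)=2973696, f(13)=-8124288, f(14)=22195968, f(15)=-60640512; answer -60640512

-60640512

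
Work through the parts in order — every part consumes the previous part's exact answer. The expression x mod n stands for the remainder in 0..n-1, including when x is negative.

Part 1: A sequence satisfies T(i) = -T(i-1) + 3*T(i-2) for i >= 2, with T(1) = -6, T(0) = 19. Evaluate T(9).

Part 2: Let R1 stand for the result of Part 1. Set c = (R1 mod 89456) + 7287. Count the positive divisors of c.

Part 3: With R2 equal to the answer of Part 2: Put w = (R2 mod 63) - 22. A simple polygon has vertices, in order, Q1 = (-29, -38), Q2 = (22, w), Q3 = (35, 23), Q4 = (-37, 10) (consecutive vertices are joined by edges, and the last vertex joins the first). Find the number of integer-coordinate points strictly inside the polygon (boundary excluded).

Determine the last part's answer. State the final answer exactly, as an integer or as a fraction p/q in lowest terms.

Part 1: T(2) = -1*(-6) + 3*(19) = 63; iterating: T(2)=63, T(3)=-81, T(4)=270, T(5)=-513, T(6)=1323, T(7)=-2862, T(8)=6831, T(9)=-15417; answer -15417
Part 2: R1 = -15417; c = 81326; 81326 = 2 * 7 * 37 * 157; number of divisors = (1+1) * (1+1) * (1+1) * (1+1) = 16; answer 16
Part 3: R2 = 16; w = -6; cross terms: (-29*-6 - 22*-38)=1010, (22*23 - 35*-6)=716, (35*10 - -37*23)=1201, (-37*-38 - -29*10)=1696; twice the area = |4623| = 4623; area = 4623/2; boundary points = 1 + 1 + 1 + 8 = 11; strictly interior points = area - boundary/2 + 1 = 2307; answer 2307

2307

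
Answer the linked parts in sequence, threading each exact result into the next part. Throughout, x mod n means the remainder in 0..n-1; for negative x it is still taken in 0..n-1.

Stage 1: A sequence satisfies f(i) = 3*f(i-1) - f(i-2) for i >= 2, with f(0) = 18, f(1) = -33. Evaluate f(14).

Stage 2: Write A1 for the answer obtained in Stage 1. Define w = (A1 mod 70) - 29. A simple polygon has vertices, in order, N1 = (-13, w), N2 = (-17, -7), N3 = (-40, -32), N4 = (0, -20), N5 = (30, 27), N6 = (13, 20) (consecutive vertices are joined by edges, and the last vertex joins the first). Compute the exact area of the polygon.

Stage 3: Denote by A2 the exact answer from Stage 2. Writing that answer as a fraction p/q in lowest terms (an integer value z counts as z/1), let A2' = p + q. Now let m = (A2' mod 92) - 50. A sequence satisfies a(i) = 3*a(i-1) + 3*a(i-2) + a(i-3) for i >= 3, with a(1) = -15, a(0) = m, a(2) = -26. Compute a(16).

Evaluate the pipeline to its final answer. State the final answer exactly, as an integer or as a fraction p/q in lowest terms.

Stage 1: f(2) = 3*(-33) - 1*(18) = -117; iterating: f(2)=-117, f(3)=-318, f(4)=-837, f(5)=-2193, f(6)=-5742, f(7)=-15033, f(8)=-39357, f(9)=-103038, f(10)=-269757, f(11)=-706233, f(12)=-1848942, f(13)=-4840593, f(14)=-12672837; answer -12672837
Stage 2: A1 = -12672837; w = 4; cross terms: (-13*-7 - -17*4)=159, (-17*-32 - -40*-7)=264, (-40*-20 - 0*-32)=800, (0*27 - 30*-20)=600, (30*20 - 13*27)=249, (13*4 - -13*20)=312; twice the area = |2384| = 2384; area = 1192; answer 1192
Stage 3: A2 = 1192; threaded value p + q = 1193; m = 39; a(3) = 3*(-26) + 3*(-15) + 1*(39) = -84; iterating: a(3)=-84, a(4)=-345, a(5)=-1313, a(6)=-5058, a(7)=-19458, a(8)=-74861, a(9)=-288015, a(10)=-1108086, a(11)=-4263164, a(12)=-16401765, a(13)=-63102873, a(14)=-242777078, a(15)=-934041618, a(16)=-3593558961; answer -3593558961

-3593558961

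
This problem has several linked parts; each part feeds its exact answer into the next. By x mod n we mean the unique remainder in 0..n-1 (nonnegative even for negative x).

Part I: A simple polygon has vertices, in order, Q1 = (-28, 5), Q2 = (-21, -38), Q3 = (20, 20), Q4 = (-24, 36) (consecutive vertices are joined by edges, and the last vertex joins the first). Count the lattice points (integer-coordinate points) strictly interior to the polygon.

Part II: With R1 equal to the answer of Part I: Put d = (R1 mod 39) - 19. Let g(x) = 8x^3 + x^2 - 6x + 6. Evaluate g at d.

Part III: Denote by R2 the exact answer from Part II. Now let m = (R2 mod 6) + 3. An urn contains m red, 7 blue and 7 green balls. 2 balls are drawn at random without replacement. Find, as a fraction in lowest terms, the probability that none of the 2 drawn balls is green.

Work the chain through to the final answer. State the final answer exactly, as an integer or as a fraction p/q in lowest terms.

Part I: cross terms: (-28*-38 - -21*5)=1169, (-21*20 - 20*-38)=340, (20*36 - -24*20)=1200, (-24*5 - -28*36)=888; twice the area = |3597| = 3597; area = 3597/2; boundary points = 1 + 1 + 4 + 1 = 7; strictly interior points = area - boundary/2 + 1 = 1796; answer 1796
Part II: R1 = 1796; d = -17; 8*(-17)^3 + 1*(-17)^2 - 6*(-17)^1 + 6 = (-39304) + (289) + (102) + (6) = -38907; answer -38907
Part III: R2 = -38907; m = 6; total draws C(20,2) = 190; favorable C(13,2) = 78; P = 39/95; answer 39/95

39/95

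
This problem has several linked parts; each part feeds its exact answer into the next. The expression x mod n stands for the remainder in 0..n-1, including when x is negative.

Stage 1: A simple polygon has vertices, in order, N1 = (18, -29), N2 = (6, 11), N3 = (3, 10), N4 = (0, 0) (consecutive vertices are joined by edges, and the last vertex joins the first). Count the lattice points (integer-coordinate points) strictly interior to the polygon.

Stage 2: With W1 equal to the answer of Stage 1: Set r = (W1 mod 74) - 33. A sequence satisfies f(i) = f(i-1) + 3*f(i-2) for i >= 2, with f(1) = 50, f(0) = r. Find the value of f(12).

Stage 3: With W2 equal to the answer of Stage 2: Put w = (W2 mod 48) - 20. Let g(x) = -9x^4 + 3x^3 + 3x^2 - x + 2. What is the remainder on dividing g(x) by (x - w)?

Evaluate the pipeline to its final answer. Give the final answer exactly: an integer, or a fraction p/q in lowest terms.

Stage 1: cross terms: (18*11 - 6*-29)=372, (6*10 - 3*11)=27, (3*0 - 0*10)=0, (0*-29 - 18*0)=0; twice the area = |399| = 399; area = 399/2; boundary points = 4 + 1 + 1 + 1 = 7; strictly interior points = area - boundary/2 + 1 = 197; answer 197
Stage 2: W1 = 197; r = 16; f(2) = 1*(50) + 3*(16) = 98; iterating: f(2)=98, f(3)=248, f(4)=542, f(5)=1286, f(6)=2912, f(7)=6770, f(8)=15506, f(9)=35816, f(10)=82334, f(11)=189782, f(12)=436784; answer 436784
Stage 3: W2 = 436784; w = 12; remainder = value at the root: -9*(12)^4 + 3*(12)^3 + 3*(12)^2 - 1*(12)^1 + 2 = (-186624) + (5184) + (432) + (-12) + (2) = -181018; answer -181018

-181018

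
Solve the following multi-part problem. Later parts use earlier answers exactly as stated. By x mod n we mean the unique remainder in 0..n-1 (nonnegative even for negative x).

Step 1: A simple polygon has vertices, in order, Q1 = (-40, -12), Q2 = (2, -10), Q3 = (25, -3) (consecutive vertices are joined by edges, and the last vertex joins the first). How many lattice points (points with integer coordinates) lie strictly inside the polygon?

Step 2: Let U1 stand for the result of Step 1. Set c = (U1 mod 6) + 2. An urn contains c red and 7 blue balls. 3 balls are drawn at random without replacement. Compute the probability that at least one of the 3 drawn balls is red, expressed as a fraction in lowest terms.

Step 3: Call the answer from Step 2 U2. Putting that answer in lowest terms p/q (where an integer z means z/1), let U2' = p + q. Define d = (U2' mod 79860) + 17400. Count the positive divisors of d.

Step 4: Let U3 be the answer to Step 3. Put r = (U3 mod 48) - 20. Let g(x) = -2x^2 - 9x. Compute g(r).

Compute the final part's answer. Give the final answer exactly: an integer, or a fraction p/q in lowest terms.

Step 1: cross terms: (-40*-10 - 2*-12)=424, (2*-3 - 25*-10)=244, (25*-12 - -40*-3)=-420; twice the area = |248| = 248; area = 124; boundary points = 2 + 1 + 1 = 4; strictly interior points = area - boundary/2 + 1 = 123; answer 123
Step 2: U1 = 123; c = 5; total draws C(12,3) = 220; complement C(7,3) = 35; favorable 220 - 35 = 185; P = 37/44; answer 37/44
Step 3: U2 = 37/44; threaded value p + q = 81; d = 17481; 17481 = 3 * 5827; number of divisors = (1+1) * (1+1) = 4; answer 4
Step 4: U3 = 4; r = -16; -2*(-16)^2 - 9*(-16)^1 = (-512) + (144) = -368; answer -368

-368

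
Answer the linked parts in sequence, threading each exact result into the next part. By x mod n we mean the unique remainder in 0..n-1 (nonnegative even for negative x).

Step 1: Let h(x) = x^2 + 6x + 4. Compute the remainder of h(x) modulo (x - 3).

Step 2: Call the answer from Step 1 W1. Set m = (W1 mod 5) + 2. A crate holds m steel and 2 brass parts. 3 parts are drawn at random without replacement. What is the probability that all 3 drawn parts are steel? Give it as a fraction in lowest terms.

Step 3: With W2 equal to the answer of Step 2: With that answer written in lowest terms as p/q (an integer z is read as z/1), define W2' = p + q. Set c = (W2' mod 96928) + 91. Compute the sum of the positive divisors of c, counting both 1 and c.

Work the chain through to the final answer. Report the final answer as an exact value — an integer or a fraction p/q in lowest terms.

216

Step 1: remainder = value at the root: 1*(3)^2 + 6*(3)^1 + 4 = (9) + (18) + (4) = 31; answer 31
Step 2: W1 = 31; m = 3; total draws C(5,3) = 10; favorable C(3,3) = 1; P = 1/10; answer 1/10
Step 3: W2 = 1/10; threaded value p + q = 11; c = 102; 102 = 2 * 3 * 17; sigma = (1 + 2) * (1 + 3) * (1 + 17) = 3 * 4 * 18 = 216; answer 216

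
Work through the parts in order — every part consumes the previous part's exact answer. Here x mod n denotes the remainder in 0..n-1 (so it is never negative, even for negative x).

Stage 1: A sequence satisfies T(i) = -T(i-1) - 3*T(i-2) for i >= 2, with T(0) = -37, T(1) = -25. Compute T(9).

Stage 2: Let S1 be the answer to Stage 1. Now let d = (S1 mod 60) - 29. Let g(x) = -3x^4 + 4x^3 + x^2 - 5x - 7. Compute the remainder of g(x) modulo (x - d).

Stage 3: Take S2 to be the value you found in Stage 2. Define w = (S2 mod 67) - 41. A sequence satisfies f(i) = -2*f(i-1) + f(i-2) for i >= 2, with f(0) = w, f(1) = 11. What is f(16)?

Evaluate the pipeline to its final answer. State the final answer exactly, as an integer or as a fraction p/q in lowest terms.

Stage 1: T(2) = -1*(-25) - 3*(-37) = 136; iterating: T(2)=136, T(3)=-61, T(4)=-347, T(5)=530, T(6)=511, T(7)=-2101, T(8)=568, T(9)=5735; answer 5735
Stage 2: S1 = 5735; d = 6; remainder = value at the root: -3*(6)^4 + 4*(6)^3 + 1*(6)^2 - 5*(6)^1 - 7 = (-3888) + (864) + (36) + (-30) + (-7) = -3025; answer -3025
Stage 3: S2 = -3025; w = 16; f(2) = -2*(11) + 1*(16) = -6; iterating: f(2)=-6, f(3)=23, f(4)=-52, f(5)=127, f(6)=-306, f(7)=739, f(8)=-1784, f(9)=4307, f(10)=-10398, f(11)=25103, f(12)=-60604, f(13)=146311, f(14)=-353226, f(15)=852763, f(16)=-2058752; answer -2058752

-2058752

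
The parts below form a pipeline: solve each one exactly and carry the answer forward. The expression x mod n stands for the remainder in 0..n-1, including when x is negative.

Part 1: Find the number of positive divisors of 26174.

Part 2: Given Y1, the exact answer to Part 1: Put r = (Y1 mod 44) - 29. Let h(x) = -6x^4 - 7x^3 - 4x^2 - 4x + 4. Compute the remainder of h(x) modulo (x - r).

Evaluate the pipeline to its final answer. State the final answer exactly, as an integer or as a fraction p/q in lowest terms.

-1103735

Part 1: 26174 = 2 * 23 * 569; number of divisors = (1+1) * (1+1) * (1+1) = 8; answer 8
Part 2: Y1 = 8; r = -21; remainder = value at the root: -6*(-21)^4 - 7*(-21)^3 - 4*(-21)^2 - 4*(-21)^1 + 4 = (-1166886) + (64827) + (-1764) + (84) + (4) = -1103735; answer -1103735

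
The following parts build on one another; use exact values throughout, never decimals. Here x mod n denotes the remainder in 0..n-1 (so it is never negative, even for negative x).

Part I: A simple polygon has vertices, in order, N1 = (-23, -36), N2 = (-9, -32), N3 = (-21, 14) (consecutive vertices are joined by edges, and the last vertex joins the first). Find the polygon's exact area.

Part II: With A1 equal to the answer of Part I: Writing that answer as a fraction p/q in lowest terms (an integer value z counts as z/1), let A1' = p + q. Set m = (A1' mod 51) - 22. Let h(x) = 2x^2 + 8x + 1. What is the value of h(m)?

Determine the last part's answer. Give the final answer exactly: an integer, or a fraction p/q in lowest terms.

Part I: cross terms: (-23*-32 - -9*-36)=412, (-9*14 - -21*-32)=-798, (-21*-36 - -23*14)=1078; twice the area = |692| = 692; area = 346; answer 346
Part II: A1 = 346; threaded value p + q = 347; m = 19; 2*(19)^2 + 8*(19)^1 + 1 = (722) + (152) + (1) = 875; answer 875

875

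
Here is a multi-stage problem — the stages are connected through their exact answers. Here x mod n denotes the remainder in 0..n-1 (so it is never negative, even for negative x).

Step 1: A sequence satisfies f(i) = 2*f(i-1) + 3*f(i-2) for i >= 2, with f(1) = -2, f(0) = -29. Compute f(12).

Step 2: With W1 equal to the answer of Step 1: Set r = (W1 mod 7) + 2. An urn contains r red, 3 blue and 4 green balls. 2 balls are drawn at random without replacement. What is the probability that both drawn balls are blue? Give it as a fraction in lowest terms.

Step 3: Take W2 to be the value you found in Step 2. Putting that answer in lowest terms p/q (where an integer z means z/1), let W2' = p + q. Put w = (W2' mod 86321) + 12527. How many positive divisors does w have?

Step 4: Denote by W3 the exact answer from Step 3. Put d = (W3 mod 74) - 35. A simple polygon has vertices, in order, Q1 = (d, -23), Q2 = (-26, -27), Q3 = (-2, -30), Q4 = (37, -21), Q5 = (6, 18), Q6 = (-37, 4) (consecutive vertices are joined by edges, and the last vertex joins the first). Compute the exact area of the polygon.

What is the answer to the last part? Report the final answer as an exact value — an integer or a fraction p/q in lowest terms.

2287

Step 1: f(2) = 2*(-2) + 3*(-29) = -91; iterating: f(2)=-91, f(3)=-188, f(4)=-649, f(5)=-1862, f(6)=-5671, f(7)=-16928, f(8)=-50869, f(9)=-152522, f(10)=-457651, f(11)=-1372868, f(12)=-4118689; answer -4118689
Step 2: W1 = -4118689; r = 8; total draws C(15,2) = 105; favorable C(3,2) = 3; P = 1/35; answer 1/35
Step 3: W2 = 1/35; threaded value p + q = 36; w = 12563; 12563 = 17 * 739; number of divisors = (1+1) * (1+1) = 4; answer 4
Step 4: W3 = 4; d = -31; cross terms: (-31*-27 - -26*-23)=239, (-26*-30 - -2*-27)=726, (-2*-21 - 37*-30)=1152, (37*18 - 6*-21)=792, (6*4 - -37*18)=690, (-37*-23 - -31*4)=975; twice the area = |4574| = 4574; area = 2287; answer 2287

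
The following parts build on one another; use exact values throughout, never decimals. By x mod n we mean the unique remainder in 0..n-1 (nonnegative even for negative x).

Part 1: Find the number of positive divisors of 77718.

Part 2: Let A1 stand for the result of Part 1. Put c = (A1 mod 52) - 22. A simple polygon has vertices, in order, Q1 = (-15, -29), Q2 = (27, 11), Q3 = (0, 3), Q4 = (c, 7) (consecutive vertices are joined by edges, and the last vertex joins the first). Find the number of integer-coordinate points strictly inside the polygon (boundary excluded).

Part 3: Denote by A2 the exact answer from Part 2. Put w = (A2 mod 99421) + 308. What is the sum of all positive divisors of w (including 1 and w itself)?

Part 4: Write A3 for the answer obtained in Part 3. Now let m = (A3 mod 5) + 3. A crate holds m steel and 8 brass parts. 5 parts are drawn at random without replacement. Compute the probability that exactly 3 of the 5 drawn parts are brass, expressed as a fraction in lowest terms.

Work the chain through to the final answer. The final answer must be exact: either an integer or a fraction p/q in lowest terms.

Part 1: 77718 = 2 * 3 * 12953; number of divisors = (1+1) * (1+1) * (1+1) = 8; answer 8
Part 2: A1 = 8; c = -14; cross terms: (-15*11 - 27*-29)=618, (27*3 - 0*11)=81, (0*7 - -14*3)=42, (-14*-29 - -15*7)=511; twice the area = |1252| = 1252; area = 626; boundary points = 2 + 1 + 2 + 1 = 6; strictly interior points = area - boundary/2 + 1 = 624; answer 624
Part 3: A2 = 624; w = 932; 932 = 2^2 * 233; sigma = (1 + 2 + 4) * (1 + 233) = 7 * 234 = 1638; answer 1638
Part 4: A3 = 1638; m = 6; total draws C(14,5) = 2002; favorable C(8,3)*C(6,2) = 840; P = 60/143; answer 60/143

60/143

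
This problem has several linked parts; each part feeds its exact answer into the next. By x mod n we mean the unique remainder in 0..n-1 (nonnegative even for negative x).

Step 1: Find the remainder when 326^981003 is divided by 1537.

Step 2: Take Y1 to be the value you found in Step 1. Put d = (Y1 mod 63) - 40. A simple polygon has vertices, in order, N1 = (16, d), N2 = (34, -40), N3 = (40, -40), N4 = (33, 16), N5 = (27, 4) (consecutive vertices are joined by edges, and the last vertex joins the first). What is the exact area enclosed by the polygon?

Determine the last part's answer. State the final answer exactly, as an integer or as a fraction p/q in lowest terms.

Step 1: squarings mod 1537: 326^1=326, 326^2=223, 326^4=545, 326^8=384, 326^16=1441, 326^32=1531, 326^64=36, 326^128=1296, 326^256=1212, 326^512=1109, 326^1024=281, 326^2048=574, 326^4096=558, 326^8192=890, 326^16384=545, 326^32768=384, 326^65536=1441, 326^131072=1531, 326^262144=36, 326^524288=1296; 326^981003 = 326^1 * 326^2 * 326^8 * 326^2048 * 326^4096 * 326^8192 * 326^16384 * 326^32768 * 326^131072 * 326^262144 * 326^524288 = 745 (mod 1537); answer 745
Step 2: Y1 = 745; d = 12; cross terms: (16*-40 - 34*12)=-1048, (34*-40 - 40*-40)=240, (40*16 - 33*-40)=1960, (33*4 - 27*16)=-300, (27*12 - 16*4)=260; twice the area = |1112| = 1112; area = 556; answer 556

556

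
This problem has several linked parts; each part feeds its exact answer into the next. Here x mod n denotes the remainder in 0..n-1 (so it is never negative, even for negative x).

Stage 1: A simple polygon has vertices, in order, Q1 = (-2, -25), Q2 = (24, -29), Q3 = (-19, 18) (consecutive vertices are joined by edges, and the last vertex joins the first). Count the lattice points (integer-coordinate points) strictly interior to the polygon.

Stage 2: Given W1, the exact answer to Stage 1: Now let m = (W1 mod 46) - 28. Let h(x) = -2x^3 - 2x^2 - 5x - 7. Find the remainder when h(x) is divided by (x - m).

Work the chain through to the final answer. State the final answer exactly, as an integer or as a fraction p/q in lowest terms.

Stage 1: cross terms: (-2*-29 - 24*-25)=658, (24*18 - -19*-29)=-119, (-19*-25 - -2*18)=511; twice the area = |1050| = 1050; area = 525; boundary points = 2 + 1 + 1 = 4; strictly interior points = area - boundary/2 + 1 = 524; answer 524
Stage 2: W1 = 524; m = -10; remainder = value at the root: -2*(-10)^3 - 2*(-10)^2 - 5*(-10)^1 - 7 = (2000) + (-200) + (50) + (-7) = 1843; answer 1843

1843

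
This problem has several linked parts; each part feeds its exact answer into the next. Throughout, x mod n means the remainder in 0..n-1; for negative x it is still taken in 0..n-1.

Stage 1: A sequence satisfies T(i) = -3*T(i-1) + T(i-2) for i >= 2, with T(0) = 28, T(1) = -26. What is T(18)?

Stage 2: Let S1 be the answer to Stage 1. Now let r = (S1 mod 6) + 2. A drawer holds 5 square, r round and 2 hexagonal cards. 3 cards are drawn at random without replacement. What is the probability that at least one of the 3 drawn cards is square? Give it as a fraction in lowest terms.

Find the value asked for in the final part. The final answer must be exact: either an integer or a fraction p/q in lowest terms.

115/143

Stage 1: T(2) = -3*(-26) + 1*(28) = 106; iterating: T(2)=106, T(3)=-344, T(4)=1138, T(5)=-3758, T(6)=12412, T(7)=-40994, T(8)=135394, T(9)=-447176, T(10)=1476922, T(11)=-4877942, T(12)=16110748, T(13)=-53210186, T(14)=175741306, T(15)=-580434104, T(16)=1917043618, T(17)=-6331564958, T(18)=20911738492; answer 20911738492
Stage 2: S1 = 20911738492; r = 6; total draws C(13,3) = 286; complement C(8,3) = 56; favorable 286 - 56 = 230; P = 115/143; answer 115/143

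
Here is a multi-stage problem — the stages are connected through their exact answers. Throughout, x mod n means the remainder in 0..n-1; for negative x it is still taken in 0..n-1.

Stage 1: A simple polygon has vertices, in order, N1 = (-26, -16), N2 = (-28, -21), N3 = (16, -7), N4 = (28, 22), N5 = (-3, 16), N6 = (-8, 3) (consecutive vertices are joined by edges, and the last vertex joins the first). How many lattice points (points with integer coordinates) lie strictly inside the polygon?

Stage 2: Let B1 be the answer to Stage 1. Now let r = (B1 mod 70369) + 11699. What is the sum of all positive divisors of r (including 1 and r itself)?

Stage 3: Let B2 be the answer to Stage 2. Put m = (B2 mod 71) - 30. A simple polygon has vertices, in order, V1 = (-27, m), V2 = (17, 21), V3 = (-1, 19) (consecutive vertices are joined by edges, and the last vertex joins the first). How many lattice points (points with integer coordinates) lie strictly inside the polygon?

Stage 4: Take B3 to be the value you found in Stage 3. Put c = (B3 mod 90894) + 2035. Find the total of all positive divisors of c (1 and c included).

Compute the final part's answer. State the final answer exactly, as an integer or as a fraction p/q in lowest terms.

6480

Stage 1: cross terms: (-26*-21 - -28*-16)=98, (-28*-7 - 16*-21)=532, (16*22 - 28*-7)=548, (28*16 - -3*22)=514, (-3*3 - -8*16)=119, (-8*-16 - -26*3)=206; twice the area = |2017| = 2017; area = 2017/2; boundary points = 1 + 2 + 1 + 1 + 1 + 1 = 7; strictly interior points = area - boundary/2 + 1 = 1006; answer 1006
Stage 2: B1 = 1006; r = 12705; 12705 = 3 * 5 * 7 * 11^2; sigma = (1 + 3) * (1 + 5) * (1 + 7) * (1 + 11 + 121) = 4 * 6 * 8 * 133 = 25536; answer 25536
Stage 3: B2 = 25536; m = 17; cross terms: (-27*21 - 17*17)=-856, (17*19 - -1*21)=344, (-1*17 - -27*19)=496; twice the area = |-16| = 16; area = 8; boundary points = 4 + 2 + 2 = 8; strictly interior points = area - boundary/2 + 1 = 5; answer 5
Stage 4: B3 = 5; c = 2040; 2040 = 2^3 * 3 * 5 * 17; sigma = (1 + 2 + 4 + 8) * (1 + 3) * (1 + 5) * (1 + 17) = 15 * 4 * 6 * 18 = 6480; answer 6480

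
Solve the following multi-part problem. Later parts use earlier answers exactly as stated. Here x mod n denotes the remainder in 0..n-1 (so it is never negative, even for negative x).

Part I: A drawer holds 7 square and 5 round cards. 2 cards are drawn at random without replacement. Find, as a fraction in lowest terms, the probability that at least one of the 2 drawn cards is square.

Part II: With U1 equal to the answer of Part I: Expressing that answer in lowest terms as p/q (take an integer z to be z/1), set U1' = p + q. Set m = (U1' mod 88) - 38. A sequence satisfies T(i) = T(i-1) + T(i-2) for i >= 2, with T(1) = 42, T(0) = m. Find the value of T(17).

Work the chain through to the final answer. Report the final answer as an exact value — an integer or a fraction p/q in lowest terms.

89775

Part I: total draws C(12,2) = 66; complement C(5,2) = 10; favorable 66 - 10 = 56; P = 28/33; answer 28/33
Part II: U1 = 28/33; threaded value p + q = 61; m = 23; T(2) = 1*(42) + 1*(23) = 65; iterating: T(2)=65, T(3)=107, T(4)=172, T(5)=279, T(6)=451, T(7)=730, T(8)=1181, T(9)=1911, T(10)=3092, T(11)=5003, T(12)=8095, T(13)=13098, T(14)=21193, T(15)=34291, T(16)=55484, T(17)=89775; answer 89775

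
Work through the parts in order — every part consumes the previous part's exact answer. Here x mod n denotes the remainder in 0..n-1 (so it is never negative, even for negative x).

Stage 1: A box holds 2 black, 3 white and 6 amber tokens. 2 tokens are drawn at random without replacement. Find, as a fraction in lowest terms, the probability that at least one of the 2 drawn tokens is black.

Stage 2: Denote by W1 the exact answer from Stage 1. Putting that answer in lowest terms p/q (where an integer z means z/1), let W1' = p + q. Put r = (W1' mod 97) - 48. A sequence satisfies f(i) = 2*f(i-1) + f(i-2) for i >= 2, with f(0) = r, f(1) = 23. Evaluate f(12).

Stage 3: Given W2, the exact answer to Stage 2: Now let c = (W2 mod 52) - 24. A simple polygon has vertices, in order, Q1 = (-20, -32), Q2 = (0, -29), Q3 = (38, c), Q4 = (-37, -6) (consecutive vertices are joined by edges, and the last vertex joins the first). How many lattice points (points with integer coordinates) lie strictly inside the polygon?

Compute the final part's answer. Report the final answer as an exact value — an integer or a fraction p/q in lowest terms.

Stage 1: total draws C(11,2) = 55; complement C(9,2) = 36; favorable 55 - 36 = 19; P = 19/55; answer 19/55
Stage 2: W1 = 19/55; threaded value p + q = 74; r = 26; f(2) = 2*(23) + 1*(26) = 72; iterating: f(2)=72, f(3)=167, f(4)=406, f(5)=979, f(6)=2364, f(7)=5707, f(8)=13778, f(9)=33263, f(10)=80304, f(11)=193871, f(12)=468046; answer 468046
Stage 3: W2 = 468046; c = 22; cross terms: (-20*-29 - 0*-32)=580, (0*22 - 38*-29)=1102, (38*-6 - -37*22)=586, (-37*-32 - -20*-6)=1064; twice the area = |3332| = 3332; area = 1666; boundary points = 1 + 1 + 1 + 1 = 4; strictly interior points = area - boundary/2 + 1 = 1665; answer 1665

1665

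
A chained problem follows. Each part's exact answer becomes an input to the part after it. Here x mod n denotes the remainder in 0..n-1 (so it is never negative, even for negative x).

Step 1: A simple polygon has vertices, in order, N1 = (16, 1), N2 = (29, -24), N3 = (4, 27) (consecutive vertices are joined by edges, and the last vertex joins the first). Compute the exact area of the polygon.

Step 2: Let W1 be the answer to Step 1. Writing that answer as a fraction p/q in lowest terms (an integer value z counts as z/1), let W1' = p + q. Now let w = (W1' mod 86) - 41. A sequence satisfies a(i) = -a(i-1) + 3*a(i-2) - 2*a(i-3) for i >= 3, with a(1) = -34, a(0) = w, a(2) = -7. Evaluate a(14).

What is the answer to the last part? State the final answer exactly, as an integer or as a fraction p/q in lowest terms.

1008641

Step 1: cross terms: (16*-24 - 29*1)=-413, (29*27 - 4*-24)=879, (4*1 - 16*27)=-428; twice the area = |38| = 38; area = 19; answer 19
Step 2: W1 = 19; threaded value p + q = 20; w = -21; a(3) = -1*(-7) + 3*(-34) - 2*(-21) = -53; iterating: a(3)=-53, a(4)=100, a(5)=-245, a(6)=651, a(7)=-1586, a(8)=4029, a(9)=-10089, a(10)=25348, a(11)=-63673, a(12)=159895, a(13)=-401610, a(14)=1008641; answer 1008641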